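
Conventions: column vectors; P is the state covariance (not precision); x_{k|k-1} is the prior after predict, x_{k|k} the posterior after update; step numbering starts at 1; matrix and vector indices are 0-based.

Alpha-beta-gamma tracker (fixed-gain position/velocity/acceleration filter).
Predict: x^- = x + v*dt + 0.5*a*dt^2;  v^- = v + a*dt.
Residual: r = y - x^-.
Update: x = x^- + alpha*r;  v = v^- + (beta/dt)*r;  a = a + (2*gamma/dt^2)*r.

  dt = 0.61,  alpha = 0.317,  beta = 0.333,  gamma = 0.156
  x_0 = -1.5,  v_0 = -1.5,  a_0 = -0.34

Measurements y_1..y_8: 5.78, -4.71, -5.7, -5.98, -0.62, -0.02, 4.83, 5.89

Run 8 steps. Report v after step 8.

step 1: x_pred=-2.4783  r=8.2583  x^+=0.1396  v^+=2.8008  a^+=6.5844
step 2: x_pred=3.0731  r=-7.7831  x^+=0.6059  v^+=2.5685  a^+=0.0584
step 3: x_pred=2.1835  r=-7.8835  x^+=-0.3156  v^+=-1.6995  a^+=-6.5518
step 4: x_pred=-2.5712  r=-3.4088  x^+=-3.6518  v^+=-7.5570  a^+=-9.4100
step 5: x_pred=-10.0123  r=9.3923  x^+=-7.0349  v^+=-8.1698  a^+=-1.5347
step 6: x_pred=-12.3041  r=12.2841  x^+=-8.4100  v^+=-2.4001  a^+=8.7653
step 7: x_pred=-8.2433  r=13.0733  x^+=-4.0990  v^+=10.0835  a^+=19.7270
step 8: x_pred=5.7221  r=0.1679  x^+=5.7753  v^+=22.2086  a^+=19.8678

v_post = 22.2086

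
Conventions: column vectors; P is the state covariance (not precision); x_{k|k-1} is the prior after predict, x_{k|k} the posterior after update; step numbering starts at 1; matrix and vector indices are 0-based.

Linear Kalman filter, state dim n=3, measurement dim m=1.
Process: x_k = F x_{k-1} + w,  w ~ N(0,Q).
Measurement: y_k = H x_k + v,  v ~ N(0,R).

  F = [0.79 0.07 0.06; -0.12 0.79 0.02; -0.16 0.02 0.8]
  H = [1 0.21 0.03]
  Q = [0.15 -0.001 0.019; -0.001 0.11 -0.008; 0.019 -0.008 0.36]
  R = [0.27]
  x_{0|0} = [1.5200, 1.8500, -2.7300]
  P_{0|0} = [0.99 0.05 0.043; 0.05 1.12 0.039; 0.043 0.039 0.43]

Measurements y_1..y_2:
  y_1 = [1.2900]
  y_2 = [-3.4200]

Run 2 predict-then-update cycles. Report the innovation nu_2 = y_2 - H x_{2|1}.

step 1: x^-=[1.1665, 1.2245, -2.3902]  P^-=[0.7848 0.0007 -0.0547; 0.0007 0.8150 0.0495; -0.0547 0.0495 0.6509]  S=[1.0890]  K=[0.7193; 0.1591; -0.0227]  nu=[-0.0619]  x^+=[1.1219, 1.2146, -2.3888]  P^+=[0.2214 -0.1240 -0.0369; -0.1240 0.7874 0.0535; -0.0369 0.0535 0.6503]
step 2: x^-=[0.8280, 0.7772, -2.0663]  P^-=[0.2776 -0.0517 0.0029; -0.0517 0.6302 0.0725; 0.0029 0.0725 0.7942]  S=[0.5555]  K=[0.4803; 0.1491; 0.0755]  nu=[-4.3493]  x^+=[-1.2611, 0.1287, -2.3946]  P^+=[0.1494 -0.0915 -0.0173; -0.0915 0.6179 0.0663; -0.0173 0.0663 0.7910]

innov = [-4.3493]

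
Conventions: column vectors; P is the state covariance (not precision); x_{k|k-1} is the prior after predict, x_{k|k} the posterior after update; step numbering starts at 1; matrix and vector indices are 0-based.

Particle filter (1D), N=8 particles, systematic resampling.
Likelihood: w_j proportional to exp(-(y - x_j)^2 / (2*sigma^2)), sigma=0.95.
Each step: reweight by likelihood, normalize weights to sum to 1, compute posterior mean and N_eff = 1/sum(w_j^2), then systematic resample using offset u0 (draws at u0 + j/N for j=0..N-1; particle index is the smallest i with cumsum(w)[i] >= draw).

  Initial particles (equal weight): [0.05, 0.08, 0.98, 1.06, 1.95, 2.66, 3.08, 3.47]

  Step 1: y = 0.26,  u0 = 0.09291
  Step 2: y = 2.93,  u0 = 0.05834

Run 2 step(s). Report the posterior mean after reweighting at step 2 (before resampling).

step 1: w=[0.2658, 0.2675, 0.2043, 0.1910, 0.0560, 0.0112, 0.0033, 0.0009]  mean=0.5897  Neff=4.4705  idx=[0, 0, 1, 1, 2, 2, 3, 4]
step 2: w=[0.0099, 0.0099, 0.0109, 0.0109, 0.1196, 0.1196, 0.1417, 0.5775]  mean=1.5133  Neff=2.6139  idx=[4, 5, 6, 7, 7, 7, 7, 7]

post_mean = 1.5133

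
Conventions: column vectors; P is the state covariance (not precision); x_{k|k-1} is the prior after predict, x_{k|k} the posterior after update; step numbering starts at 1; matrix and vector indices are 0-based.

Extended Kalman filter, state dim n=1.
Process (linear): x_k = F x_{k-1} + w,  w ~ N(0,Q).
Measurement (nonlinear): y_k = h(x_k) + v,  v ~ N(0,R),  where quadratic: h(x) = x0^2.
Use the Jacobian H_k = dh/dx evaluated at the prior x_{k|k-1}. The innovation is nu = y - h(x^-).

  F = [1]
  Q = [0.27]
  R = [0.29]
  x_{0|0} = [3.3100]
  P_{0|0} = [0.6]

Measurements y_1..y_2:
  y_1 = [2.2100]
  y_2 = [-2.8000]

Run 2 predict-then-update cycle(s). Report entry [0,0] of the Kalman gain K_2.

K[0,0] = 0.2347

step 1: x^-=[3.3100]  P^-=[0.8700]  H_jac=[6.6200]  S=[38.4172]  K=[0.1499]  nu=[-8.7461]  x^+=[1.9988]  P^+=[0.0066]
step 2: x^-=[1.9988]  P^-=[0.2766]  H_jac=[3.9976]  S=[4.7098]  K=[0.2347]  nu=[-6.7952]  x^+=[0.4037]  P^+=[0.0170]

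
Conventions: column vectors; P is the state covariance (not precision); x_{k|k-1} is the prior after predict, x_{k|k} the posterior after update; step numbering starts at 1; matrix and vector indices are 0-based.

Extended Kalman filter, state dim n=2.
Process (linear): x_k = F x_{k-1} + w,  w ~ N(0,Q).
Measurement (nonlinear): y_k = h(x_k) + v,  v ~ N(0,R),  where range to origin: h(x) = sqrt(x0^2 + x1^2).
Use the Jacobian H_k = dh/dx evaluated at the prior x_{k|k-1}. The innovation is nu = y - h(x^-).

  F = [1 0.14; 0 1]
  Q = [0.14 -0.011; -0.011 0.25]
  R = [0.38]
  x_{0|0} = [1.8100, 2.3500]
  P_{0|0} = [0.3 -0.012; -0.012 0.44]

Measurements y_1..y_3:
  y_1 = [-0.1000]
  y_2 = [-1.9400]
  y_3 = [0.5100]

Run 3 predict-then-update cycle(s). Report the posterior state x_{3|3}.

x_post = [-0.3550, -0.3241]

step 1: x^-=[2.1390, 2.3500]  P^-=[0.4453 0.0386; 0.0386 0.6900]  H_jac=[0.6731 0.7395]  S=[0.9975]  K=[0.3291; 0.5376]  nu=[-3.2777]  x^+=[1.0604, 0.5880]  P^+=[0.3372 -0.1379; -0.1379 0.4017]
step 2: x^-=[1.1427, 0.5880]  P^-=[0.4465 -0.0926; -0.0926 0.6517]  H_jac=[0.8892 0.4575]  S=[0.7941]  K=[0.4466; 0.2718]  nu=[-3.2251]  x^+=[-0.2977, -0.2885]  P^+=[0.2881 -0.1890; -0.1890 0.5931]
step 3: x^-=[-0.3381, -0.2885]  P^-=[0.3868 -0.1170; -0.1170 0.8431]  H_jac=[-0.7606 -0.6492]  S=[0.8436]  K=[-0.2588; -0.5433]  nu=[0.0656]  x^+=[-0.3550, -0.3241]  P^+=[0.3303 -0.2356; -0.2356 0.5940]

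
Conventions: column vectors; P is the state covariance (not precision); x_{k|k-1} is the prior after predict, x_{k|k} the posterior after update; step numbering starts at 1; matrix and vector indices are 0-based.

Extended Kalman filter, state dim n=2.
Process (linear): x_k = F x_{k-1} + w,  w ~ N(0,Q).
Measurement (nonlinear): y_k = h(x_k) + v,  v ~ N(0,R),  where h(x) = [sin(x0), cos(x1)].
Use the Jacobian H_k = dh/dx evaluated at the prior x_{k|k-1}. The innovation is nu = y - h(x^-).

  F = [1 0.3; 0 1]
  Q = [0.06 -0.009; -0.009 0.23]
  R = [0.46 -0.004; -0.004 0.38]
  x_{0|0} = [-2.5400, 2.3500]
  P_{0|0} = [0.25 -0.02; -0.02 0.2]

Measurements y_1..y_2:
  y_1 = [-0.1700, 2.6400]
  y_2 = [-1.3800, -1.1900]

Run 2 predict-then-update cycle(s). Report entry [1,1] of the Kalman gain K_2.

step 1: x^-=[-1.8350, 2.3500]  P^-=[0.3160 0.0310; 0.0310 0.4300]  H_jac=[-0.2611 0.0000; 0.0000 -0.7115]  S=[0.4815 0.0018; 0.0018 0.5977]  K=[-0.1712 -0.0364; -0.0149 -0.5118]  nu=[0.7953, 3.3427]  x^+=[-2.0929, 0.6272]  P^+=[0.3011 0.0185; 0.0185 0.2733]
step 2: x^-=[-1.9047, 0.6272]  P^-=[0.3968 0.0915; 0.0915 0.5033]  H_jac=[-0.3277 0.0000; 0.0000 -0.5869]  S=[0.5026 0.0136; 0.0136 0.5533]  K=[-0.2562 -0.0907; -0.0452 -0.5327]  nu=[-0.4352, -1.9997]  x^+=[-1.6118, 1.7121]  P^+=[0.3586 0.0570; 0.0570 0.3446]

K[1,1] = -0.5327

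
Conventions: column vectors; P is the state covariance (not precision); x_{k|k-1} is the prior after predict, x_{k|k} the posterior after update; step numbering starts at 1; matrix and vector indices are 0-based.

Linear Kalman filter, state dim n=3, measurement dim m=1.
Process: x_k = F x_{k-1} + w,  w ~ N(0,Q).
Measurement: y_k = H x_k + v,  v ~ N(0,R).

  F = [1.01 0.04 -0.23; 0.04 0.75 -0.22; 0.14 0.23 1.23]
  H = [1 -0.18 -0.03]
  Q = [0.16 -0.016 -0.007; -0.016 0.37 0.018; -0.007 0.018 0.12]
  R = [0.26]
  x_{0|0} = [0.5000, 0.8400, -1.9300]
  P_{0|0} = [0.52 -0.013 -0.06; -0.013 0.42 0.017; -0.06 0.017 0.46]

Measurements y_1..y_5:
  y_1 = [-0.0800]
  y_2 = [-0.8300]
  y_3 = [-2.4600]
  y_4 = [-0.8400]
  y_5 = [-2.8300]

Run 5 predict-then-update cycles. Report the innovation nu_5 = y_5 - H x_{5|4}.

innov = [-1.9996]

step 1: x^-=[0.9825, 1.0746, -2.1107]  P^-=[0.7420 0.0418 -0.1355; 0.0418 0.6240 -0.0189; -0.1355 -0.0189 0.8365]  S=[1.0158]  K=[0.7270; -0.0688; -0.1548]  nu=[-0.9324]  x^+=[0.3046, 1.1388, -1.9664]  P^+=[0.2051 0.0927 -0.0212; 0.0927 0.6192 -0.0297; -0.0212 -0.0297 0.8121]
step 2: x^-=[0.8055, 1.2989, -2.1141]  P^-=[0.4310 0.1326 -0.2056; 0.1326 0.7737 -0.1095; -0.2056 -0.1095 1.3673]  S=[0.6807]  K=[0.6072; -0.0050; -0.3333]  nu=[-1.4651]  x^+=[-0.0841, 1.3062, -1.6258]  P^+=[0.1801 0.1346 -0.0678; 0.1346 0.7737 -0.1106; -0.0678 -0.1106 1.2917]
step 3: x^-=[0.3413, 1.3339, -1.7111]  P^-=[0.4577 0.2178 -0.3895; 0.2178 0.9138 -0.2794; -0.3895 -0.2794 2.0414]  S=[0.6911]  K=[0.6225; 0.0893; -0.5794]  nu=[-2.6125]  x^+=[-1.2849, 1.1007, -0.1974]  P^+=[0.1899 0.1794 -0.1402; 0.1794 0.9083 -0.2436; -0.1402 -0.2436 1.8094]
step 4: x^-=[-1.2083, 0.8175, -0.1695]  P^-=[0.5350 0.3233 -0.6098; 0.3233 1.0624 -0.5084; -0.6098 -0.5084 2.7345]  S=[0.7466]  K=[0.6632; 0.1973; -0.8040]  nu=[0.5104]  x^+=[-0.8699, 0.9182, -0.5798]  P^+=[0.2067 0.2256 -0.2117; 0.2256 1.0334 -0.3900; -0.2117 -0.3900 2.2519]
step 5: x^-=[-0.7085, 0.7814, -0.6238]  P^-=[0.6154 0.4282 -0.8064; 0.4282 1.2065 -0.7301; -0.8064 -0.7301 3.3066]  S=[0.8038]  K=[0.6998; 0.2898; -0.9632]  nu=[-1.9996]  x^+=[-2.1078, 0.2019, 1.3021]  P^+=[0.2217 0.2652 -0.2646; 0.2652 1.1390 -0.5057; -0.2646 -0.5057 2.5610]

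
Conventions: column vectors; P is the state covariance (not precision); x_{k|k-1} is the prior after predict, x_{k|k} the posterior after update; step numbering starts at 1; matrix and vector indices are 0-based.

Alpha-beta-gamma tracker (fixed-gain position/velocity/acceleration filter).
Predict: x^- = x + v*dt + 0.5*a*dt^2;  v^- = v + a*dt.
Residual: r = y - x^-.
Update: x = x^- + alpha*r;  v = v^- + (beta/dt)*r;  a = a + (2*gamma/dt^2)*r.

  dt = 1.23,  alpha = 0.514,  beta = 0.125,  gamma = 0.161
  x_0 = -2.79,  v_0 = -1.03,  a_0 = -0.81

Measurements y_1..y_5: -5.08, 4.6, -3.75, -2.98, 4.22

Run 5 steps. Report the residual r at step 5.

step 1: x_pred=-4.6696  r=-0.4104  x^+=-4.8806  v^+=-2.0680  a^+=-0.8973
step 2: x_pred=-8.1030  r=12.7030  x^+=-1.5737  v^+=-1.8808  a^+=1.8063
step 3: x_pred=-2.5206  r=-1.2294  x^+=-3.1525  v^+=0.2161  a^+=1.5447
step 4: x_pred=-1.7183  r=-1.2617  x^+=-2.3668  v^+=1.9878  a^+=1.2761
step 5: x_pred=1.0435  r=3.1765  x^+=2.6762  v^+=3.8802  a^+=1.9522

resid = 3.1765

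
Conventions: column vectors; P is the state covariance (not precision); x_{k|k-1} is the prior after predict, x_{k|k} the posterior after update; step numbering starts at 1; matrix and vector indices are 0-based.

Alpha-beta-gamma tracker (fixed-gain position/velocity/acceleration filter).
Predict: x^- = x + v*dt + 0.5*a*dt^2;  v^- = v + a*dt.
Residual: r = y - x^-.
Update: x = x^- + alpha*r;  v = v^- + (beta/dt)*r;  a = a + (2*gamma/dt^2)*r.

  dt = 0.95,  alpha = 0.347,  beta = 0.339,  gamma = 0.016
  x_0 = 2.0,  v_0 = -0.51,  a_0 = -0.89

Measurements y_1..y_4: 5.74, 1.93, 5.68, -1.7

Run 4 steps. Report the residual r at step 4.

resid = -4.4745

step 1: x_pred=1.1139  r=4.6261  x^+=2.7191  v^+=0.2953  a^+=-0.7260
step 2: x_pred=2.6721  r=-0.7421  x^+=2.4146  v^+=-0.6592  a^+=-0.7523
step 3: x_pred=1.4489  r=4.2311  x^+=2.9171  v^+=0.1360  a^+=-0.6023
step 4: x_pred=2.7745  r=-4.4745  x^+=1.2218  v^+=-2.0329  a^+=-0.7609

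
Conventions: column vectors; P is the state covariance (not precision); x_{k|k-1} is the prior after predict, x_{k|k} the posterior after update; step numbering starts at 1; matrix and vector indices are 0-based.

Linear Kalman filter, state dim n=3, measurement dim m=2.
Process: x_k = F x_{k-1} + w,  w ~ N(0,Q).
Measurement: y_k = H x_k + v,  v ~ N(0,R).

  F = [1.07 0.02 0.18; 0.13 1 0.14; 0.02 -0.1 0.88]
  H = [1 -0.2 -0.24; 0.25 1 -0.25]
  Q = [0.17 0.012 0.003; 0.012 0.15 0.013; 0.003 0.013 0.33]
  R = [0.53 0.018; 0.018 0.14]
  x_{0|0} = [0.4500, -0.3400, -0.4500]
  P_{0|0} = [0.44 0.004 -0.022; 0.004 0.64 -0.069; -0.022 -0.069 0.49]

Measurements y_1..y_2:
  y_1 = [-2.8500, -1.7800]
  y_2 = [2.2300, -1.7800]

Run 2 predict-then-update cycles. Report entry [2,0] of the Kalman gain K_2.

K[2,0] = 0.0061

step 1: x^-=[0.3937, -0.3445, -0.3530]  P^-=[0.6811 0.0862 0.0676; 0.0862 0.7880 -0.0518; 0.0676 -0.0518 0.7274]  S=[1.2126 0.1451; 0.1451 1.0765]  K=[0.5158 0.1530; -0.1423 0.7832; -0.0565 -0.1937]  nu=[-3.3973, -1.6222]  x^+=[-1.6068, -1.1314, 0.1533]  P^+=[0.3104 -0.0092 0.1506; -0.0092 0.1354 0.1042; 0.1506 0.1042 0.6799]
step 2: x^-=[-1.7143, -1.3188, 0.2159]  P^-=[0.6058 0.1102 0.2603; 0.1102 0.3363 0.1919; 0.2603 0.1919 0.8450]  S=[1.0473 0.1405; 0.1405 0.4936]  K=[0.4620 0.2668; -0.0923 0.6662; 0.0061 0.0908]  nu=[3.7323, 0.0213]  x^+=[0.0156, -1.6490, 0.2407]  P^+=[0.3125 0.0274 0.2393; 0.0274 0.1256 0.1632; 0.2393 0.1632 0.8408]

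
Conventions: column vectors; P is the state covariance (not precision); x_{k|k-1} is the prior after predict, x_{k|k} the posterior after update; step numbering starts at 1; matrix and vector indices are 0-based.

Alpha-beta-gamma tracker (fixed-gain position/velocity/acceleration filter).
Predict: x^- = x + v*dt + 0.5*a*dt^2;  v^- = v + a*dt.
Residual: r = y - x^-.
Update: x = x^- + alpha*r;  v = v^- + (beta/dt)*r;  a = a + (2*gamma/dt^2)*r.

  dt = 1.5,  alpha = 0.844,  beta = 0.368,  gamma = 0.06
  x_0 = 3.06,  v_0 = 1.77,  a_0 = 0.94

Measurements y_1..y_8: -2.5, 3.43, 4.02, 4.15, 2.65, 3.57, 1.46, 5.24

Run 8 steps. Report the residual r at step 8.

resid = 4.3282

step 1: x_pred=6.7725  r=-9.2725  x^+=-1.0535  v^+=0.9051  a^+=0.4455
step 2: x_pred=0.8054  r=2.6246  x^+=3.0206  v^+=2.2173  a^+=0.5854
step 3: x_pred=7.0051  r=-2.9851  x^+=4.4857  v^+=2.3631  a^+=0.4262
step 4: x_pred=8.5098  r=-4.3598  x^+=4.8301  v^+=1.9328  a^+=0.1937
step 5: x_pred=7.9473  r=-5.2973  x^+=3.4764  v^+=0.9238  a^+=-0.0888
step 6: x_pred=4.7622  r=-1.1922  x^+=3.7560  v^+=0.4981  a^+=-0.1524
step 7: x_pred=4.3317  r=-2.8717  x^+=1.9080  v^+=-0.4350  a^+=-0.3055
step 8: x_pred=0.9118  r=4.3282  x^+=4.5648  v^+=0.1685  a^+=-0.0747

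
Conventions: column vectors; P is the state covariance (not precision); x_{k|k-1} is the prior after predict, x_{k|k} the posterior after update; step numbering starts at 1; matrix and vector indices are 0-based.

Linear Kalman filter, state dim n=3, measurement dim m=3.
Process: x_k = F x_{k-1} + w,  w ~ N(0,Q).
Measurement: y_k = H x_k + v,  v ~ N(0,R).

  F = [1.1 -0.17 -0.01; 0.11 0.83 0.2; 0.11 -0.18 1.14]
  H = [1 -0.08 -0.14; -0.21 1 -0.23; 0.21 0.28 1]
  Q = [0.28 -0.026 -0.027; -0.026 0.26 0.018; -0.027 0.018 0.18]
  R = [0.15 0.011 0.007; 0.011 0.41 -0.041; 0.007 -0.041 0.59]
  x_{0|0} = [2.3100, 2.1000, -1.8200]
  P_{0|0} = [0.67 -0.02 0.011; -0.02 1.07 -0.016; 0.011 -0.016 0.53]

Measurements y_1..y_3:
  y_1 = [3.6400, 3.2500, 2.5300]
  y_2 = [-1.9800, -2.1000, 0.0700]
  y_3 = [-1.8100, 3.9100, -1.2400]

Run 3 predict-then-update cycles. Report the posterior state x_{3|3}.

x_post = [-1.5597, 1.9074, -0.6879]

step 1: x^-=[2.2022, 1.6331, -2.1987]  P^-=[1.1289 -0.1118 0.1020; -0.1118 1.0179 -0.0273; 0.1020 -0.0273 0.9217]  S=[1.2922 -0.4086 0.1650; -0.4086 1.5958 -0.0865; 0.1650 -0.0865 1.6557]  K=[0.8538 -0.0092 0.1003; 0.0457 0.6776 0.1723; -0.1458 -0.1698 0.5707]  nu=[1.2606, 1.5737, 3.8090]  x^+=[3.6459, 3.4134, -0.4760]  P^+=[0.1353 0.0361 0.0270; 0.0361 0.2763 -0.0107; 0.0270 -0.0107 0.3400]
step 2: x^-=[3.4350, 3.1390, -0.7560]  P^-=[0.4376 -0.0106 0.0220; -0.0106 0.4698 0.0526; 0.0220 0.0526 0.6422]  S=[0.5999 -0.1194 0.0108; -0.1194 0.9155 -0.0345; 0.0108 -0.0345 1.3258]  K=[0.7202 -0.0207 0.0773; 0.0059 0.5089 0.1504; -0.1510 -0.1098 0.4973]  nu=[-5.2697, -4.6915, -0.7742]  x^+=[-0.3234, 0.6038, 0.1698]  P^+=[0.1132 0.0248 0.0208; 0.0248 0.2087 0.0043; 0.0208 0.0043 0.2913]
step 3: x^-=[-0.4601, 0.4996, 0.0494]  P^-=[0.4134 -0.0158 0.0096; -0.0158 0.4237 0.0633; 0.0096 0.0633 0.5692]  S=[0.5785 -0.1170 0.0022; -0.1170 0.8604 -0.0171; 0.0022 -0.0171 1.2483]  K=[0.7093 -0.0239 0.0721; -0.0043 0.4817 0.1497; -0.1504 -0.0920 0.4708]  nu=[-1.3030, 3.3252, -1.3326]  x^+=[-1.5597, 1.9074, -0.6879]  P^+=[0.1111 0.0227 0.0188; 0.0227 0.1980 0.0084; 0.0188 0.0084 0.2742]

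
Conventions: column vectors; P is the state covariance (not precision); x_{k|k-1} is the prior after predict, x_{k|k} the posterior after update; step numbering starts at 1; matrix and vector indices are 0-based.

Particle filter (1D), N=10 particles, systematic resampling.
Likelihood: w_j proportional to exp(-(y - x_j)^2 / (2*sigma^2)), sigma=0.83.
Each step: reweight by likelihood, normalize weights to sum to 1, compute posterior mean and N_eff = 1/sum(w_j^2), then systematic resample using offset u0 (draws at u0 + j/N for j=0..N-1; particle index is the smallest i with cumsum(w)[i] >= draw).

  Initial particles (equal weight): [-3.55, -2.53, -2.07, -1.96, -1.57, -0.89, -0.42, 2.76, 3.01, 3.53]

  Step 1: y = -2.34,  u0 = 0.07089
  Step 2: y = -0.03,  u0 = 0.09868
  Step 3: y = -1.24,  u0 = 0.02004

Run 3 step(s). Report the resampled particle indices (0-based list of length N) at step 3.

resampled_idx = [0, 1, 2, 3, 4, 5, 6, 7, 8, 9]

step 1: w=[0.0842, 0.2373, 0.2310, 0.2194, 0.1584, 0.0530, 0.0168, 0.0000, 0.0000, 0.0000]  mean=-2.1102  Neff=5.1795  idx=[0, 1, 1, 2, 2, 3, 3, 3, 4, 5]
step 2: w=[0.0001, 0.0099, 0.0099, 0.0450, 0.0450, 0.0618, 0.0618, 0.0618, 0.1651, 0.5396]  mean=-1.3396  Neff=2.9931  idx=[4, 6, 8, 8, 9, 9, 9, 9, 9, 9]
step 3: w=[0.0703, 0.0795, 0.1071, 0.1071, 0.1060, 0.1060, 0.1060, 0.1060, 0.1060, 0.1060]  mean=-1.2036  Neff=9.8407  idx=[0, 1, 2, 3, 4, 5, 6, 7, 8, 9]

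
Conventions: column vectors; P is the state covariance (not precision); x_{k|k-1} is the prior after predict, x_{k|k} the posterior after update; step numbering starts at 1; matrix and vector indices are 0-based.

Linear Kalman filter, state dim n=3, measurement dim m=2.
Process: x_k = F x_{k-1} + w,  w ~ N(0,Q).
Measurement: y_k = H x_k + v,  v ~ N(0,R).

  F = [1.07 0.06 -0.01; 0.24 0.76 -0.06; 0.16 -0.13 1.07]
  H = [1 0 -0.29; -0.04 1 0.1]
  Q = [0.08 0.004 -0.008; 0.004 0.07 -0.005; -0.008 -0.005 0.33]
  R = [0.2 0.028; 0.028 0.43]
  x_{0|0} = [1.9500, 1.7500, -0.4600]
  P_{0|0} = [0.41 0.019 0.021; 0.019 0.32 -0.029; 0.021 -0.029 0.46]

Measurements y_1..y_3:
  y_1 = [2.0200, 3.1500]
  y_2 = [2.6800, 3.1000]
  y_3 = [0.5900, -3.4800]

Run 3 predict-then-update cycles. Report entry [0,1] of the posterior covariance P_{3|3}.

step 1: x^-=[2.1961, 1.8256, -0.4077]  P^-=[0.5526 0.1388 0.0744; 0.1388 0.2891 -0.0673; 0.0744 -0.0673 0.8870]  S=[0.7841 0.1468; 0.1468 0.7037]  K=[0.6705 0.0366; 0.1335 0.3655; -0.2477 0.0779]  nu=[-0.2943, 1.4530]  x^+=[2.0519, 2.3174, -0.2216]  P^+=[0.1920 0.0225 0.1963; 0.0225 0.1668 -0.0496; 0.1963 -0.0496 0.8403]
step 2: x^-=[2.3368, 2.2670, -0.2101]  P^-=[0.2993 0.0676 0.2329; 0.0676 0.1875 -0.0582; 0.2329 -0.0582 1.3799]  S=[0.4803 0.0864; 0.0864 0.6129]  K=[0.4714 0.0622; 0.1265 0.2742; -0.3786 0.1683]  nu=[0.2823, 0.9475]  x^+=[2.5288, 2.5625, -0.1575]  P^+=[0.1851 0.0166 0.3073; 0.0166 0.1278 -0.0564; 0.3073 -0.0564 1.3047]
step 3: x^-=[2.8611, 2.5638, -0.0970]  P^-=[0.2882 0.0521 0.3543; 0.0521 0.1615 -0.0631; 0.3543 -0.0631 1.9509]  S=[0.4468 0.0698; 0.0698 0.5919]  K=[0.4024 0.0809; 0.1193 0.2446; -0.5139 0.2597]  nu=[-2.2993, -5.9197]  x^+=[1.4569, 0.8414, -0.4527]  P^+=[0.2074 0.0114 0.4299; 0.0114 0.1157 -0.0667; 0.4299 -0.0667 1.8116]

P_post[0,1] = 0.0114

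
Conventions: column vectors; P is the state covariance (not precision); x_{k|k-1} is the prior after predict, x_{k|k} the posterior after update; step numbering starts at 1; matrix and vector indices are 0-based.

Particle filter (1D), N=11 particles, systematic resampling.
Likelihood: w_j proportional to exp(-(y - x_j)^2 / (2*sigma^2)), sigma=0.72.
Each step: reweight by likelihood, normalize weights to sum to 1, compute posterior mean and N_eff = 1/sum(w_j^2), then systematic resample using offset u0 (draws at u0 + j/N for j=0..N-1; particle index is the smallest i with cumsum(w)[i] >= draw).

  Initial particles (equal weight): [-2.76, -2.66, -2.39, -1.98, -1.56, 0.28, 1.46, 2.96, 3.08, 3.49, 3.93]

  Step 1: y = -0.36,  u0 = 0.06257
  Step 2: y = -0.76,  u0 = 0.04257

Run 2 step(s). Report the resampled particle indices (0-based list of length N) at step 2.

resampled_idx = [0, 1, 2, 2, 3, 4, 5, 6, 7, 8, 9]

step 1: w=[0.0036, 0.0057, 0.0175, 0.0742, 0.2325, 0.6282, 0.0382, 0.0000, 0.0000, 0.0000, 0.0000]  mean=-0.3448  Neff=2.1927  idx=[3, 4, 4, 5, 5, 5, 5, 5, 5, 5, 6]
step 2: w=[0.0628, 0.1423, 0.1423, 0.0929, 0.0929, 0.0929, 0.0929, 0.0929, 0.0929, 0.0929, 0.0023]  mean=-0.3827  Neff=9.5365  idx=[0, 1, 2, 2, 3, 4, 5, 6, 7, 8, 9]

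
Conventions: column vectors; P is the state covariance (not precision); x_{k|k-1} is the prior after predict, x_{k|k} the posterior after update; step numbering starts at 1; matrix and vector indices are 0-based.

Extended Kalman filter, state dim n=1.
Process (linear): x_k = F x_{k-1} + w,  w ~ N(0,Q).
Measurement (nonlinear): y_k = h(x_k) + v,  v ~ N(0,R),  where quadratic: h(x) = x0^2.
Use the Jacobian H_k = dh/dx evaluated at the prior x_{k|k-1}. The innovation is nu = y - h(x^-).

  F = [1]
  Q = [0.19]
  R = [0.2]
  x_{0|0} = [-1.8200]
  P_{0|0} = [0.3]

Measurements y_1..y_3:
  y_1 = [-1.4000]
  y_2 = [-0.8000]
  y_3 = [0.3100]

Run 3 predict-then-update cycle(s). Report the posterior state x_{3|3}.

x_post = [-0.0064]

step 1: x^-=[-1.8200]  P^-=[0.4900]  H_jac=[-3.6400]  S=[6.6923]  K=[-0.2665]  nu=[-4.7124]  x^+=[-0.5641]  P^+=[0.0146]
step 2: x^-=[-0.5641]  P^-=[0.2046]  H_jac=[-1.1281]  S=[0.4605]  K=[-0.5014]  nu=[-1.1182]  x^+=[-0.0034]  P^+=[0.0889]
step 3: x^-=[-0.0034]  P^-=[0.2789]  H_jac=[-0.0069]  S=[0.2000]  K=[-0.0096]  nu=[0.3100]  x^+=[-0.0064]  P^+=[0.2789]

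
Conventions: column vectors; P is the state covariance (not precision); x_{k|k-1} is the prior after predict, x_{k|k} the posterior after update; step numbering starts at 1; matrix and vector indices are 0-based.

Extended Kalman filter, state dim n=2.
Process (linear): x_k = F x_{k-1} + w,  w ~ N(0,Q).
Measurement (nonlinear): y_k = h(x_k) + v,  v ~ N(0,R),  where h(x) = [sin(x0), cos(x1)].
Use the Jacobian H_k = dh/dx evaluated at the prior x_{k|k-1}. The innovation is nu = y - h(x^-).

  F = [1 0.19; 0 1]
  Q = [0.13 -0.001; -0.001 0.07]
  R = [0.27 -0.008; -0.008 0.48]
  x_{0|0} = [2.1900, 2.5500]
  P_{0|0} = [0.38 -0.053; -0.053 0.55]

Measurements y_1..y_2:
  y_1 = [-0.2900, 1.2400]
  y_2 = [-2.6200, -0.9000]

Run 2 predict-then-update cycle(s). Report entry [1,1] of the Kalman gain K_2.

K[1,1] = -0.5085

step 1: x^-=[2.6745, 2.5500]  P^-=[0.5097 0.0505; 0.0505 0.6200]  H_jac=[-0.8929 0.0000; 0.0000 -0.5577]  S=[0.6764 0.0171; 0.0171 0.6728]  K=[-0.6723 -0.0247; -0.0537 -0.5125]  nu=[-0.7403, 2.0701]  x^+=[3.1210, 1.5288]  P^+=[0.2031 0.0116; 0.0116 0.4404]
step 2: x^-=[3.4114, 1.5288]  P^-=[0.3534 0.0943; 0.0943 0.5104]  H_jac=[-0.9638 0.0000; 0.0000 -0.9991]  S=[0.5983 0.0828; 0.0828 0.9895]  K=[-0.5626 -0.0481; -0.0815 -0.5085]  nu=[-2.3534, -0.9420]  x^+=[4.7809, 2.1997]  P^+=[0.1572 0.0186; 0.0186 0.2437]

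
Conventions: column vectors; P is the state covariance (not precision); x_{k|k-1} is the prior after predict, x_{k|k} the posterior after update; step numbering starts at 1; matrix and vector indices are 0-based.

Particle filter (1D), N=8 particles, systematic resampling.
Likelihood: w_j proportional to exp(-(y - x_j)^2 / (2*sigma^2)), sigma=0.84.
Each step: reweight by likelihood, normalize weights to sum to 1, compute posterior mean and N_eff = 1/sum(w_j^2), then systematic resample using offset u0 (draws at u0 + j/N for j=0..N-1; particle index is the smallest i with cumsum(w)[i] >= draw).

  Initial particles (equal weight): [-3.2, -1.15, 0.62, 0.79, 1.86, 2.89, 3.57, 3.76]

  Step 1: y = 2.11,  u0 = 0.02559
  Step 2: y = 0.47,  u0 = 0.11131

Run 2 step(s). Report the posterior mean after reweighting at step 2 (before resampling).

post_mean = 1.0551

step 1: w=[0.0000, 0.0002, 0.0839, 0.1177, 0.3871, 0.2629, 0.0893, 0.0588]  mean=2.1646  Neff=3.9791  idx=[2, 3, 4, 4, 4, 5, 5, 6]
step 2: w=[0.3632, 0.3432, 0.0939, 0.0939, 0.0939, 0.0058, 0.0058, 0.0004]  mean=1.0551  Neff=3.6207  idx=[0, 0, 0, 1, 1, 2, 3, 4]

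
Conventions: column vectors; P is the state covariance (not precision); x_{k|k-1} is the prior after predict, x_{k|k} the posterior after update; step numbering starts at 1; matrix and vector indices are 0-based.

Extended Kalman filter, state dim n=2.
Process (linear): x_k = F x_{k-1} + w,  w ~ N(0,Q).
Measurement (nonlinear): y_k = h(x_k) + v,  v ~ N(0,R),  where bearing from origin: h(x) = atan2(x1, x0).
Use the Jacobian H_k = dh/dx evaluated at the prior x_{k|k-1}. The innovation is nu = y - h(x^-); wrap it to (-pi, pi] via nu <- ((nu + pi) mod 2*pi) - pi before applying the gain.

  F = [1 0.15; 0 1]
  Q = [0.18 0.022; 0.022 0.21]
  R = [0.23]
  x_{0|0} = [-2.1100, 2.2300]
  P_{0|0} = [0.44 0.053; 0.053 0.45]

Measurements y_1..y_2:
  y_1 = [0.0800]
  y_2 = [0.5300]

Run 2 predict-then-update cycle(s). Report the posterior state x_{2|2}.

x_post = [0.8340, 3.5477]

step 1: x^-=[-1.7755, 2.2300]  P^-=[0.6460 0.1425; 0.1425 0.6600]  H_jac=[-0.2745 -0.2185]  S=[0.3273]  K=[-0.6369; -0.5602]  nu=[-2.1632]  x^+=[-0.3977, 3.4418]  P^+=[0.5133 0.0257; 0.0257 0.5573]
step 2: x^-=[0.1185, 3.4418]  P^-=[0.7135 0.1313; 0.1313 0.7673]  H_jac=[-0.2902 0.0100]  S=[0.2894]  K=[-0.7110; -0.1052]  nu=[-1.0064]  x^+=[0.8340, 3.5477]  P^+=[0.5672 0.1097; 0.1097 0.7641]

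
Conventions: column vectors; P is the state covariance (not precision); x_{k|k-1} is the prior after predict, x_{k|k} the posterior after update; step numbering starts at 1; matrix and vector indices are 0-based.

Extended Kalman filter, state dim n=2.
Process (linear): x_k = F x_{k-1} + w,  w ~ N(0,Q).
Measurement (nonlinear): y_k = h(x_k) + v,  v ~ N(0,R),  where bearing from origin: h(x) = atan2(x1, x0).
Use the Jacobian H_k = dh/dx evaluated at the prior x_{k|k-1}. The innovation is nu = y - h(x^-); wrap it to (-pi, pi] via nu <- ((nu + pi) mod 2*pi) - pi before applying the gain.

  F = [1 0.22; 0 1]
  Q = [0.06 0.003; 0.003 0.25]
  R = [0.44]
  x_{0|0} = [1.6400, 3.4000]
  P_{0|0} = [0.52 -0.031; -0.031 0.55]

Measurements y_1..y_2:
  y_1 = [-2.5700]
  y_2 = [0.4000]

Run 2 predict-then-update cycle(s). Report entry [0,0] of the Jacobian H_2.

step 1: x^-=[2.3880, 3.4000]  P^-=[0.5930 0.0930; 0.0930 0.8000]  H_jac=[-0.1970 0.1383]  S=[0.4732]  K=[-0.2196; 0.1951]  nu=[2.7547]  x^+=[1.7831, 3.9376]  P^+=[0.5702 0.1133; 0.1133 0.7820]
step 2: x^-=[2.6493, 3.9376]  P^-=[0.7178 0.2883; 0.2883 1.0320]  H_jac=[-0.1748 0.1176]  S=[0.4644]  K=[-0.1972; 0.1529]  nu=[-0.5785]  x^+=[2.7634, 3.8491]  P^+=[0.6998 0.3023; 0.3023 1.0211]

H_jac[0,0] = -0.1748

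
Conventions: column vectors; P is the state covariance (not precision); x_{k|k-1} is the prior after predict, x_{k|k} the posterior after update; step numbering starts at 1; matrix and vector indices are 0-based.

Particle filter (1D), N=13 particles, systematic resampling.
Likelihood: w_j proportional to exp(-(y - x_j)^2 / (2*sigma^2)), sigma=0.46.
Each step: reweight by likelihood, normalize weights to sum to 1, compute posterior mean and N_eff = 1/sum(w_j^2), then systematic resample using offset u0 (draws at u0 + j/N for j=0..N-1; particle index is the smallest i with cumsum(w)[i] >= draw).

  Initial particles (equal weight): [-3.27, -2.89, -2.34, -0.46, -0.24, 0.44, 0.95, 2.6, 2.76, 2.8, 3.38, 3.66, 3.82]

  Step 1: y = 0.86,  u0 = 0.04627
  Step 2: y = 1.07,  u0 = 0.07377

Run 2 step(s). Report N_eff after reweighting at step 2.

step 1: w=[0.0000, 0.0000, 0.0000, 0.0095, 0.0334, 0.3844, 0.5721, 0.0005, 0.0001, 0.0001, 0.0000, 0.0000, 0.0000]  mean=0.7019  Neff=2.1000  idx=[5, 5, 5, 5, 5, 6, 6, 6, 6, 6, 6, 6, 6]
step 2: w=[0.0404, 0.0404, 0.0404, 0.0404, 0.0404, 0.0997, 0.0997, 0.0997, 0.0997, 0.0997, 0.0997, 0.0997, 0.0997]  mean=0.8470  Neff=11.3946  idx=[1, 3, 5, 6, 6, 7, 8, 9, 9, 10, 11, 12, 12]

N_eff = 11.3946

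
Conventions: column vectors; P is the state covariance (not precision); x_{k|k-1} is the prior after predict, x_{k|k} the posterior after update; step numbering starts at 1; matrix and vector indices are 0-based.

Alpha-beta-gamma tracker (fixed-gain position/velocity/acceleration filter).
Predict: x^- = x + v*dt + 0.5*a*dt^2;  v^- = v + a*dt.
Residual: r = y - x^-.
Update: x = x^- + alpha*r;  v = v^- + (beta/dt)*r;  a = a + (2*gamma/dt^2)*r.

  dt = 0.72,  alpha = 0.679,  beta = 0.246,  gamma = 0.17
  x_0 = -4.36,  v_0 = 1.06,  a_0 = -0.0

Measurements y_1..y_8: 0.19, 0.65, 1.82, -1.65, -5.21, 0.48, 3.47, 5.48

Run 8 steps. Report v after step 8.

v_post = 0.4465

step 1: x_pred=-3.5968  r=3.7868  x^+=-1.0256  v^+=2.3538  a^+=2.4836
step 2: x_pred=1.3129  r=-0.6629  x^+=0.8628  v^+=3.9155  a^+=2.0488
step 3: x_pred=4.2130  r=-2.3930  x^+=2.5882  v^+=4.5731  a^+=0.4793
step 4: x_pred=6.0050  r=-7.6550  x^+=0.8073  v^+=2.3027  a^+=-4.5413
step 5: x_pred=1.2881  r=-6.4981  x^+=-3.1241  v^+=-3.1872  a^+=-8.8032
step 6: x_pred=-7.7007  r=8.1807  x^+=-2.1460  v^+=-6.7305  a^+=-3.4378
step 7: x_pred=-7.8830  r=11.3530  x^+=-0.1743  v^+=-5.3267  a^+=4.0083
step 8: x_pred=-2.9706  r=8.4506  x^+=2.7674  v^+=0.4465  a^+=9.5507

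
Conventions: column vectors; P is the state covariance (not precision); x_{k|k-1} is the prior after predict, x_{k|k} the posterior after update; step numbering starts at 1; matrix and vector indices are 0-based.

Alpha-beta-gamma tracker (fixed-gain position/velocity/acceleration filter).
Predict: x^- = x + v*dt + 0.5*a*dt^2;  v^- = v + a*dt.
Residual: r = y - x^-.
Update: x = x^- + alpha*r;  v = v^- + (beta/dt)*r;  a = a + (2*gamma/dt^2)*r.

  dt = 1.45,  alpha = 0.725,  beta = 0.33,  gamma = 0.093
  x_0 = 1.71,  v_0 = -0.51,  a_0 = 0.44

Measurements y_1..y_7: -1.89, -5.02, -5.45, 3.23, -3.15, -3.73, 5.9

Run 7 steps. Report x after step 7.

x_post = 3.7621

step 1: x_pred=1.4331  r=-3.3231  x^+=-0.9762  v^+=-0.6283  a^+=0.1460
step 2: x_pred=-1.7337  r=-3.2863  x^+=-4.1163  v^+=-1.1645  a^+=-0.1447
step 3: x_pred=-5.9569  r=0.5069  x^+=-5.5894  v^+=-1.2589  a^+=-0.0999
step 4: x_pred=-7.5198  r=10.7498  x^+=0.2738  v^+=1.0428  a^+=0.8511
step 5: x_pred=2.6806  r=-5.8306  x^+=-1.5466  v^+=0.9500  a^+=0.3353
step 6: x_pred=0.1833  r=-3.9133  x^+=-2.6538  v^+=0.5455  a^+=-0.0109
step 7: x_pred=-1.8742  r=7.7742  x^+=3.7621  v^+=2.2991  a^+=0.6769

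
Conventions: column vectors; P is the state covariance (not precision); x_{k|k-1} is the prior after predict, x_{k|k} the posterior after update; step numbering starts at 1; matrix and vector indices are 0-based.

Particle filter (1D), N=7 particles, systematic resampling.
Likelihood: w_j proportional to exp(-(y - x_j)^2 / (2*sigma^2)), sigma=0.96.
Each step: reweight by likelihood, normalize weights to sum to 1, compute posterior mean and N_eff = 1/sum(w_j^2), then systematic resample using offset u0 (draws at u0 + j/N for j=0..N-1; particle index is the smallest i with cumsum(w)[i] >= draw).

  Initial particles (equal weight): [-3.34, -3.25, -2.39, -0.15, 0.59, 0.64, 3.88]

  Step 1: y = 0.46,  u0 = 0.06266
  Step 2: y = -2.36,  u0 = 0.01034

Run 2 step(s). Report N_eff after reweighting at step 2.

step 1: w=[0.0001, 0.0002, 0.0043, 0.2913, 0.3532, 0.3502, 0.0006]  mean=0.3797  Neff=3.0097  idx=[3, 3, 4, 4, 4, 5, 5]
step 2: w=[0.3857, 0.3857, 0.0486, 0.0486, 0.0486, 0.0414, 0.0414]  mean=0.0232  Neff=3.2456  idx=[0, 0, 0, 1, 1, 1, 3]

N_eff = 3.2456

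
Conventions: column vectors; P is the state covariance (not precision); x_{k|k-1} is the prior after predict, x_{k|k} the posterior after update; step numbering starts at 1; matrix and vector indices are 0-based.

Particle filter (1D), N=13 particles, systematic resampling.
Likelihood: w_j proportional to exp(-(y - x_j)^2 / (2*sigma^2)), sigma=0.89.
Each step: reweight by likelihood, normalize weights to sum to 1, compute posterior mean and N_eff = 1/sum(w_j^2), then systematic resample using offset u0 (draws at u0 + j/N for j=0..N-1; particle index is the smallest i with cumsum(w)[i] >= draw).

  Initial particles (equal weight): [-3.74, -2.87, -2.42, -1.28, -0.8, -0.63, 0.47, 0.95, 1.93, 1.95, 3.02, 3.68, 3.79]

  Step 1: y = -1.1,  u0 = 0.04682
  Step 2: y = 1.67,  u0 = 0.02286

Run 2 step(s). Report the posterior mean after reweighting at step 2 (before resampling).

step 1: w=[0.0034, 0.0388, 0.0934, 0.2748, 0.2650, 0.2440, 0.0592, 0.0198, 0.0009, 0.0008, 0.0000, 0.0000, 0.0000]  mean=-1.0179  Neff=4.5581  idx=[2, 2, 3, 3, 3, 4, 4, 4, 4, 5, 5, 5, 6]
step 2: w=[0.0000, 0.0000, 0.0068, 0.0068, 0.0068, 0.0350, 0.0350, 0.0350, 0.0350, 0.0584, 0.0584, 0.0584, 0.6641]  mean=0.0633  Neff=2.1915  idx=[5, 7, 9, 10, 11, 12, 12, 12, 12, 12, 12, 12, 12]

post_mean = 0.0633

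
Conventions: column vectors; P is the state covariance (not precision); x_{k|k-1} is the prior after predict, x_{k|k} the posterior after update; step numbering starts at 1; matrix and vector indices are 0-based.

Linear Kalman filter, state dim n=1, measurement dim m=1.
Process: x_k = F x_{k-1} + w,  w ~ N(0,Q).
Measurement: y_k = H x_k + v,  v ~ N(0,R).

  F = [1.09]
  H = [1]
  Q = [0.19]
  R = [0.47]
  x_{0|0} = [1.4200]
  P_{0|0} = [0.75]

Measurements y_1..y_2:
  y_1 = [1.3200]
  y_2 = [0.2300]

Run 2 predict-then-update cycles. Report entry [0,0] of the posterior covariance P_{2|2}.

step 1: x^-=[1.5478]  P^-=[1.0811]  S=[1.5511]  K=[0.6970]  nu=[-0.2278]  x^+=[1.3890]  P^+=[0.3276]
step 2: x^-=[1.5140]  P^-=[0.5792]  S=[1.0492]  K=[0.5520]  nu=[-1.2840]  x^+=[0.8052]  P^+=[0.2595]

P_post[0,0] = 0.2595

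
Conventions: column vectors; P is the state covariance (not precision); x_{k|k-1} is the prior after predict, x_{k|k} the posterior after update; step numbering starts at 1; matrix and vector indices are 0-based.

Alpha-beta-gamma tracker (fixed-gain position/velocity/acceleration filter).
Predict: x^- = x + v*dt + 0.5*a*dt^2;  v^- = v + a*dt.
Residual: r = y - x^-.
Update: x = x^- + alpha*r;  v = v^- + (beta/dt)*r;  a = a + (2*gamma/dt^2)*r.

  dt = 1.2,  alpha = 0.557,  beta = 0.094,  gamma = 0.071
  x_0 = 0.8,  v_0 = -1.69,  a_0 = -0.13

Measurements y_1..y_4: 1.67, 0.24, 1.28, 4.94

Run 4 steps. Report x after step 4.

step 1: x_pred=-1.3216  r=2.9916  x^+=0.3447  v^+=-1.6117  a^+=0.1650
step 2: x_pred=-1.4705  r=1.7105  x^+=-0.5177  v^+=-1.2797  a^+=0.3337
step 3: x_pred=-1.8131  r=3.0931  x^+=-0.0902  v^+=-0.6370  a^+=0.6387
step 4: x_pred=-0.3947  r=5.3347  x^+=2.5767  v^+=0.5474  a^+=1.1648

x_post = 2.5767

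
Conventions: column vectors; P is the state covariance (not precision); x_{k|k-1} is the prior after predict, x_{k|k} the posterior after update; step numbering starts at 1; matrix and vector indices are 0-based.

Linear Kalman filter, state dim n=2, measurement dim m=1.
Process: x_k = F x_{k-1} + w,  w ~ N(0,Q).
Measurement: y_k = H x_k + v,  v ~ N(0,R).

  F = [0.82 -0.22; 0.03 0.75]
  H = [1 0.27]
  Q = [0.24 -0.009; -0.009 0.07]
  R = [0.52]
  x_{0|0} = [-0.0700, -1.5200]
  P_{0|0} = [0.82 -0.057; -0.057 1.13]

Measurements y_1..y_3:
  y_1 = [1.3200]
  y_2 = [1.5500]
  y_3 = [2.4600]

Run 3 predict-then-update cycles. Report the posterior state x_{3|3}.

step 1: x^-=[0.2770, -1.1421]  P^-=[0.8666 -0.2100; -0.2100 0.7038]  S=[1.3246]  K=[0.6115; -0.0150]  nu=[1.3514]  x^+=[1.1033, -1.1624]  P^+=[0.3714 -0.1978; -0.1978 0.7035]
step 2: x^-=[1.1605, -0.8387]  P^-=[0.5951 -0.2363; -0.2363 0.4572]  S=[1.0209]  K=[0.5205; -0.1105]  nu=[0.6160]  x^+=[1.4811, -0.9068]  P^+=[0.3186 -0.1775; -0.1775 0.4447]
step 3: x^-=[1.4140, -0.6357]  P^-=[0.5398 -0.1825; -0.1825 0.3124]  S=[0.9840]  K=[0.4985; -0.0998]  nu=[1.2177]  x^+=[2.0210, -0.7572]  P^+=[0.2953 -0.1336; -0.1336 0.3026]

x_post = [2.0210, -0.7572]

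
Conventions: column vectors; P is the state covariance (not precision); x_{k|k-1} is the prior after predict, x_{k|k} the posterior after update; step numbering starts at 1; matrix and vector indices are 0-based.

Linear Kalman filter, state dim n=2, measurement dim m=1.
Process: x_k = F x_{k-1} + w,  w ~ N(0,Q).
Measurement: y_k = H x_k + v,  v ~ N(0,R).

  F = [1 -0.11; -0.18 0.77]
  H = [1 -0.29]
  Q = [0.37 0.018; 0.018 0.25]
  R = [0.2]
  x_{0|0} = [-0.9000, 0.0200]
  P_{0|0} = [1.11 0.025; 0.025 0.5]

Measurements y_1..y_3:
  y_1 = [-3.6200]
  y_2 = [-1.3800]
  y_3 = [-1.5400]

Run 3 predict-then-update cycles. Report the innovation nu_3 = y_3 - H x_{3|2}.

step 1: x^-=[-0.9022, 0.1774]  P^-=[1.4806 -0.2044; -0.2044 0.5755]  S=[1.8475]  K=[0.8335; -0.2010]  nu=[-2.6664]  x^+=[-3.1245, 0.7133]  P^+=[0.1972 0.1051; 0.1051 0.5009]
step 2: x^-=[-3.2030, 1.1116]  P^-=[0.5501 0.0231; 0.0231 0.5242]  S=[0.7808]  K=[0.6960; -0.1652]  nu=[2.1453]  x^+=[-1.7099, 0.7573]  P^+=[0.1719 0.1128; 0.1128 0.5029]
step 3: x^-=[-1.7932, 0.8909]  P^-=[0.5232 0.0336; 0.0336 0.5225]  S=[0.7477]  K=[0.6867; -0.1578]  nu=[0.5116]  x^+=[-1.4419, 0.8102]  P^+=[0.1706 0.1146; 0.1146 0.5039]

innov = [0.5116]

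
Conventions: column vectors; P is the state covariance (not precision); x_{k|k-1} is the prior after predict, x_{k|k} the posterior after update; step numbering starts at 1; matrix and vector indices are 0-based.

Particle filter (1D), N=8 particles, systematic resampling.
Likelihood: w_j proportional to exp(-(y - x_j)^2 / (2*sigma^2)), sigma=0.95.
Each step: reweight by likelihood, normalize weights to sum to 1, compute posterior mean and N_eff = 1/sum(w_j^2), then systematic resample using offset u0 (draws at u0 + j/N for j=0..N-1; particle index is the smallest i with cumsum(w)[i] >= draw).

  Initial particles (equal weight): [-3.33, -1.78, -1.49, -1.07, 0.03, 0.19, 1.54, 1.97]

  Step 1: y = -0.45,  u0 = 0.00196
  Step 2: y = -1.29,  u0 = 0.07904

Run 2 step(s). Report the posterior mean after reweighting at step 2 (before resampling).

step 1: w=[0.0028, 0.1051, 0.1538, 0.2264, 0.2465, 0.2232, 0.0312, 0.0109]  mean=-0.5485  Neff=5.0595  idx=[0, 2, 2, 3, 4, 4, 5, 5]
step 2: w=[0.0227, 0.2230, 0.2230, 0.2220, 0.0868, 0.0868, 0.0678, 0.0678]  mean=-0.9469  Neff=5.7620  idx=[1, 1, 2, 2, 3, 4, 5, 7]

post_mean = -0.9469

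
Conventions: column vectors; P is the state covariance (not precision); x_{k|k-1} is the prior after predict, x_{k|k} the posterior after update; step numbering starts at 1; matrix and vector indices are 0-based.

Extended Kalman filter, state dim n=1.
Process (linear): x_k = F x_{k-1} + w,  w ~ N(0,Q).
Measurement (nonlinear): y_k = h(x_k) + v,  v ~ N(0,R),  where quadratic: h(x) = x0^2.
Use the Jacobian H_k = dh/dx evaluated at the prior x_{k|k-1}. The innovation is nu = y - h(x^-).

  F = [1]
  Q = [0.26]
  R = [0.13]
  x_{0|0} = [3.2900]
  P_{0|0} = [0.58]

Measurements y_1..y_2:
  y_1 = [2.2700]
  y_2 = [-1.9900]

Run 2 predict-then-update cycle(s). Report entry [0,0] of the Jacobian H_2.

H_jac[0,0] = 3.9892

step 1: x^-=[3.2900]  P^-=[0.8400]  H_jac=[6.5800]  S=[36.4990]  K=[0.1514]  nu=[-8.5541]  x^+=[1.9946]  P^+=[0.0030]
step 2: x^-=[1.9946]  P^-=[0.2630]  H_jac=[3.9892]  S=[4.3152]  K=[0.2431]  nu=[-5.9685]  x^+=[0.5435]  P^+=[0.0079]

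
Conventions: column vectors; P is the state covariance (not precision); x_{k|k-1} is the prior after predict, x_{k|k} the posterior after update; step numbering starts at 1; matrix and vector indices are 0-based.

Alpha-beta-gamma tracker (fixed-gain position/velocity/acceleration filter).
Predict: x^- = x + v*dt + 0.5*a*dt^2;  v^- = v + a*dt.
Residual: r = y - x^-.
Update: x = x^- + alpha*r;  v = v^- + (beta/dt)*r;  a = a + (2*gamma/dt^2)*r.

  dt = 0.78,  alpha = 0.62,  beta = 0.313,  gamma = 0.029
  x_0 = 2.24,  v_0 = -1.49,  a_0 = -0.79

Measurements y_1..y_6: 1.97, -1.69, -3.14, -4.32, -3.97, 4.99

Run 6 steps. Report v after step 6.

v_post = 2.4579

step 1: x_pred=0.8375  r=1.1325  x^+=1.5396  v^+=-1.6517  a^+=-0.6820
step 2: x_pred=0.0438  r=-1.7338  x^+=-1.0312  v^+=-2.8795  a^+=-0.8473
step 3: x_pred=-3.5349  r=0.3949  x^+=-3.2901  v^+=-3.3819  a^+=-0.8097
step 4: x_pred=-6.1743  r=1.8543  x^+=-5.0246  v^+=-3.2694  a^+=-0.6329
step 5: x_pred=-7.7673  r=3.7973  x^+=-5.4130  v^+=-2.2393  a^+=-0.2709
step 6: x_pred=-7.2420  r=12.2320  x^+=0.3418  v^+=2.4579  a^+=0.8952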